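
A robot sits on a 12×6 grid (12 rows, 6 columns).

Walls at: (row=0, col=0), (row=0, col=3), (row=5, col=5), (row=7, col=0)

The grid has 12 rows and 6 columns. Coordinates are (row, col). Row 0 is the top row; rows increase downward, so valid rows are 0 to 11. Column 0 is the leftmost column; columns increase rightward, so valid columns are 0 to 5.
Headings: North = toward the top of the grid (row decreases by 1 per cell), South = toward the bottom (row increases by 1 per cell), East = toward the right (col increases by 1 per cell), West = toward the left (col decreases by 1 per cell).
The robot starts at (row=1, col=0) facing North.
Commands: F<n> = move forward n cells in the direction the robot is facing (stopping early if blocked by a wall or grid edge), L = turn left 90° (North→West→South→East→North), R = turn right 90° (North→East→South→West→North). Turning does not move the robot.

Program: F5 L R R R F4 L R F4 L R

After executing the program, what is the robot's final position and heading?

Start: (row=1, col=0), facing North
  F5: move forward 0/5 (blocked), now at (row=1, col=0)
  L: turn left, now facing West
  R: turn right, now facing North
  R: turn right, now facing East
  R: turn right, now facing South
  F4: move forward 4, now at (row=5, col=0)
  L: turn left, now facing East
  R: turn right, now facing South
  F4: move forward 1/4 (blocked), now at (row=6, col=0)
  L: turn left, now facing East
  R: turn right, now facing South
Final: (row=6, col=0), facing South

Answer: Final position: (row=6, col=0), facing South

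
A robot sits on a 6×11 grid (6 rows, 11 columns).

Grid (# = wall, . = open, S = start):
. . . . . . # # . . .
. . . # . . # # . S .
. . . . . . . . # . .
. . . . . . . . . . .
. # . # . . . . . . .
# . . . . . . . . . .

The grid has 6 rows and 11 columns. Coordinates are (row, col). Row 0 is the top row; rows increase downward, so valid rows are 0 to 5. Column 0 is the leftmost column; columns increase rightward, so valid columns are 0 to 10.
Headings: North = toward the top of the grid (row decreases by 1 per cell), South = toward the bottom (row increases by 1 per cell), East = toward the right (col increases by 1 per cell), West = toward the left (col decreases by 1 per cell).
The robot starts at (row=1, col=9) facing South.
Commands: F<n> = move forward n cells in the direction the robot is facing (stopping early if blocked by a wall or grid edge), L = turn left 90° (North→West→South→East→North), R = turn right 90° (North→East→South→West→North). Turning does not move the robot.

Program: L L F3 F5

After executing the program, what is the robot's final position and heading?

Answer: Final position: (row=0, col=9), facing North

Derivation:
Start: (row=1, col=9), facing South
  L: turn left, now facing East
  L: turn left, now facing North
  F3: move forward 1/3 (blocked), now at (row=0, col=9)
  F5: move forward 0/5 (blocked), now at (row=0, col=9)
Final: (row=0, col=9), facing North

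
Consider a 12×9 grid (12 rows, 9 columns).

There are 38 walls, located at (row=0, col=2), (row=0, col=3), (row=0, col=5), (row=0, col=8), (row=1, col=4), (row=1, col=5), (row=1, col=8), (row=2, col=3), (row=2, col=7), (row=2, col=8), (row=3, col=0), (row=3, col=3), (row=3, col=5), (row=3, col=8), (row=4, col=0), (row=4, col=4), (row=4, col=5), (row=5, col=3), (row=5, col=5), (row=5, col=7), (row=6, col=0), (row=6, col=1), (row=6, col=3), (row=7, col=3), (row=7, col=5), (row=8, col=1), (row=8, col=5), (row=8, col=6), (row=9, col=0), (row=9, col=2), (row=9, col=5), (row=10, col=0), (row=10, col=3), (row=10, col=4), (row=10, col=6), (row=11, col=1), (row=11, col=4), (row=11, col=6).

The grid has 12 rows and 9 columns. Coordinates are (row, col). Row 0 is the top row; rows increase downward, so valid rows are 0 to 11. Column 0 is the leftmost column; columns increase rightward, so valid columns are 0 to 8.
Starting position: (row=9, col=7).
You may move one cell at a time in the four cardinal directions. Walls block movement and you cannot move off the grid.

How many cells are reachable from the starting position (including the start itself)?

Answer: Reachable cells: 61

Derivation:
BFS flood-fill from (row=9, col=7):
  Distance 0: (row=9, col=7)
  Distance 1: (row=8, col=7), (row=9, col=6), (row=9, col=8), (row=10, col=7)
  Distance 2: (row=7, col=7), (row=8, col=8), (row=10, col=8), (row=11, col=7)
  Distance 3: (row=6, col=7), (row=7, col=6), (row=7, col=8), (row=11, col=8)
  Distance 4: (row=6, col=6), (row=6, col=8)
  Distance 5: (row=5, col=6), (row=5, col=8), (row=6, col=5)
  Distance 6: (row=4, col=6), (row=4, col=8), (row=6, col=4)
  Distance 7: (row=3, col=6), (row=4, col=7), (row=5, col=4), (row=7, col=4)
  Distance 8: (row=2, col=6), (row=3, col=7), (row=8, col=4)
  Distance 9: (row=1, col=6), (row=2, col=5), (row=8, col=3), (row=9, col=4)
  Distance 10: (row=0, col=6), (row=1, col=7), (row=2, col=4), (row=8, col=2), (row=9, col=3)
  Distance 11: (row=0, col=7), (row=3, col=4), (row=7, col=2)
  Distance 12: (row=6, col=2), (row=7, col=1)
  Distance 13: (row=5, col=2), (row=7, col=0)
  Distance 14: (row=4, col=2), (row=5, col=1), (row=8, col=0)
  Distance 15: (row=3, col=2), (row=4, col=1), (row=4, col=3), (row=5, col=0)
  Distance 16: (row=2, col=2), (row=3, col=1)
  Distance 17: (row=1, col=2), (row=2, col=1)
  Distance 18: (row=1, col=1), (row=1, col=3), (row=2, col=0)
  Distance 19: (row=0, col=1), (row=1, col=0)
  Distance 20: (row=0, col=0)
Total reachable: 61 (grid has 70 open cells total)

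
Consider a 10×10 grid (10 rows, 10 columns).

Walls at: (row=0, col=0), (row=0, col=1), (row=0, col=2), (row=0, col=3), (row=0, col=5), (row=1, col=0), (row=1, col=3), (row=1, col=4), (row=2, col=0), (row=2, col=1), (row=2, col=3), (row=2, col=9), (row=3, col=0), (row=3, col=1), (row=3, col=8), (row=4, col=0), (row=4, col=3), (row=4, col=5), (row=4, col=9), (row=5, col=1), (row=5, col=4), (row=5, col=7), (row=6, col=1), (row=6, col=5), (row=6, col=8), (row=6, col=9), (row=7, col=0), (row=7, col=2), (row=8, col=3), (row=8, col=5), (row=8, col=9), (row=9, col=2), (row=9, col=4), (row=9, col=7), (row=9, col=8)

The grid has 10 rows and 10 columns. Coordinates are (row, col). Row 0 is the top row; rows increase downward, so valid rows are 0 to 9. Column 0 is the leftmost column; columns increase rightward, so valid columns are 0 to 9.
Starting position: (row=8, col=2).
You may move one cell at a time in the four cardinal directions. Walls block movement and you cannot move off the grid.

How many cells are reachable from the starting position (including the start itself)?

Answer: Reachable cells: 6

Derivation:
BFS flood-fill from (row=8, col=2):
  Distance 0: (row=8, col=2)
  Distance 1: (row=8, col=1)
  Distance 2: (row=7, col=1), (row=8, col=0), (row=9, col=1)
  Distance 3: (row=9, col=0)
Total reachable: 6 (grid has 65 open cells total)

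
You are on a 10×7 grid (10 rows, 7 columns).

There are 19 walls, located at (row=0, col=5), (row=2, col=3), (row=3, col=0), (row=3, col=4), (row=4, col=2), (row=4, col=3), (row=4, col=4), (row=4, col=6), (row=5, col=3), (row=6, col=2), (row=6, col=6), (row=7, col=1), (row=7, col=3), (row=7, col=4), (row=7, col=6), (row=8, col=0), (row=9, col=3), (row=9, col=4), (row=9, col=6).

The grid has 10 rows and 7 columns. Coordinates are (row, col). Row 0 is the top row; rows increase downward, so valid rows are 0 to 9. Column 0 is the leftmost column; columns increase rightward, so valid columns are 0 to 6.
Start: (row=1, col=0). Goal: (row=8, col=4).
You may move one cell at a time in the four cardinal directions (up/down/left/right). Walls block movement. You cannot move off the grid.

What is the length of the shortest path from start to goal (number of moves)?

BFS from (row=1, col=0) until reaching (row=8, col=4):
  Distance 0: (row=1, col=0)
  Distance 1: (row=0, col=0), (row=1, col=1), (row=2, col=0)
  Distance 2: (row=0, col=1), (row=1, col=2), (row=2, col=1)
  Distance 3: (row=0, col=2), (row=1, col=3), (row=2, col=2), (row=3, col=1)
  Distance 4: (row=0, col=3), (row=1, col=4), (row=3, col=2), (row=4, col=1)
  Distance 5: (row=0, col=4), (row=1, col=5), (row=2, col=4), (row=3, col=3), (row=4, col=0), (row=5, col=1)
  Distance 6: (row=1, col=6), (row=2, col=5), (row=5, col=0), (row=5, col=2), (row=6, col=1)
  Distance 7: (row=0, col=6), (row=2, col=6), (row=3, col=5), (row=6, col=0)
  Distance 8: (row=3, col=6), (row=4, col=5), (row=7, col=0)
  Distance 9: (row=5, col=5)
  Distance 10: (row=5, col=4), (row=5, col=6), (row=6, col=5)
  Distance 11: (row=6, col=4), (row=7, col=5)
  Distance 12: (row=6, col=3), (row=8, col=5)
  Distance 13: (row=8, col=4), (row=8, col=6), (row=9, col=5)  <- goal reached here
One shortest path (13 moves): (row=1, col=0) -> (row=1, col=1) -> (row=1, col=2) -> (row=1, col=3) -> (row=1, col=4) -> (row=1, col=5) -> (row=2, col=5) -> (row=3, col=5) -> (row=4, col=5) -> (row=5, col=5) -> (row=6, col=5) -> (row=7, col=5) -> (row=8, col=5) -> (row=8, col=4)

Answer: Shortest path length: 13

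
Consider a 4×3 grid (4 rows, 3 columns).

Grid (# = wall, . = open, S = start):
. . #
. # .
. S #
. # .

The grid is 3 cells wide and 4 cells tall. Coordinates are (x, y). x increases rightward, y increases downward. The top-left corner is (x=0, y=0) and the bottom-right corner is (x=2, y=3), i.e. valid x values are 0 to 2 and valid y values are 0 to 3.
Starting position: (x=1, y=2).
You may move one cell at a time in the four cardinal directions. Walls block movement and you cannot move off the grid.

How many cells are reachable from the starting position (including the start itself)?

Answer: Reachable cells: 6

Derivation:
BFS flood-fill from (x=1, y=2):
  Distance 0: (x=1, y=2)
  Distance 1: (x=0, y=2)
  Distance 2: (x=0, y=1), (x=0, y=3)
  Distance 3: (x=0, y=0)
  Distance 4: (x=1, y=0)
Total reachable: 6 (grid has 8 open cells total)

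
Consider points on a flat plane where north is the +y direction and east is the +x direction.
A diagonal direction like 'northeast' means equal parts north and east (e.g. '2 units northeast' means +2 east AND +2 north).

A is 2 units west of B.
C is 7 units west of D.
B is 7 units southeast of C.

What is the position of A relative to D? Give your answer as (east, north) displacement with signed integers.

Answer: A is at (east=-2, north=-7) relative to D.

Derivation:
Place D at the origin (east=0, north=0).
  C is 7 units west of D: delta (east=-7, north=+0); C at (east=-7, north=0).
  B is 7 units southeast of C: delta (east=+7, north=-7); B at (east=0, north=-7).
  A is 2 units west of B: delta (east=-2, north=+0); A at (east=-2, north=-7).
Therefore A relative to D: (east=-2, north=-7).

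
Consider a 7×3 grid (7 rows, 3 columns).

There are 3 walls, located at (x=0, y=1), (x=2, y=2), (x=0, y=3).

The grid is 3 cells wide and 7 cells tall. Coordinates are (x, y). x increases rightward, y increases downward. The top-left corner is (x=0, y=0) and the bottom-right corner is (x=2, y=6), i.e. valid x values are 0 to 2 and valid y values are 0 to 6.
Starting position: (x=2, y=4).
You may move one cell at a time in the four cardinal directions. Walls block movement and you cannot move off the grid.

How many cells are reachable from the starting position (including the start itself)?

Answer: Reachable cells: 18

Derivation:
BFS flood-fill from (x=2, y=4):
  Distance 0: (x=2, y=4)
  Distance 1: (x=2, y=3), (x=1, y=4), (x=2, y=5)
  Distance 2: (x=1, y=3), (x=0, y=4), (x=1, y=5), (x=2, y=6)
  Distance 3: (x=1, y=2), (x=0, y=5), (x=1, y=6)
  Distance 4: (x=1, y=1), (x=0, y=2), (x=0, y=6)
  Distance 5: (x=1, y=0), (x=2, y=1)
  Distance 6: (x=0, y=0), (x=2, y=0)
Total reachable: 18 (grid has 18 open cells total)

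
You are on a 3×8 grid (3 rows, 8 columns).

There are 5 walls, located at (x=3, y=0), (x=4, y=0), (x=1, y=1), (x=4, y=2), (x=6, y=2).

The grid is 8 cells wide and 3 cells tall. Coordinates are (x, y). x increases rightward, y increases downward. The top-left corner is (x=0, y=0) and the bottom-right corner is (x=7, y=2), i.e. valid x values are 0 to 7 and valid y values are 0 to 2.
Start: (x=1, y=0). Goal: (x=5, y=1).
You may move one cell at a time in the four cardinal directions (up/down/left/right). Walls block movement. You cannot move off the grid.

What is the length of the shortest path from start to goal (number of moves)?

Answer: Shortest path length: 5

Derivation:
BFS from (x=1, y=0) until reaching (x=5, y=1):
  Distance 0: (x=1, y=0)
  Distance 1: (x=0, y=0), (x=2, y=0)
  Distance 2: (x=0, y=1), (x=2, y=1)
  Distance 3: (x=3, y=1), (x=0, y=2), (x=2, y=2)
  Distance 4: (x=4, y=1), (x=1, y=2), (x=3, y=2)
  Distance 5: (x=5, y=1)  <- goal reached here
One shortest path (5 moves): (x=1, y=0) -> (x=2, y=0) -> (x=2, y=1) -> (x=3, y=1) -> (x=4, y=1) -> (x=5, y=1)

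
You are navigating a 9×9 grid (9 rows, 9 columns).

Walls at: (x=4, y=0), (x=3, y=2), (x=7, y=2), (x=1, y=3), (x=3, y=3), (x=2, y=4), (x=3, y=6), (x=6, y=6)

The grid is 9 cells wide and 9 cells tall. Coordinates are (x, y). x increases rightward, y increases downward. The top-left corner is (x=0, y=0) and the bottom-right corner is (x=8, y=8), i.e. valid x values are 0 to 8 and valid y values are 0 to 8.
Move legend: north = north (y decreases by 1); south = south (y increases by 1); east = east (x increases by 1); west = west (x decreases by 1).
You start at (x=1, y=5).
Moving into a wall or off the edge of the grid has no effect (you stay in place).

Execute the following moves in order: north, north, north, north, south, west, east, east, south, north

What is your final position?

Answer: Final position: (x=2, y=5)

Derivation:
Start: (x=1, y=5)
  north (north): (x=1, y=5) -> (x=1, y=4)
  [×3]north (north): blocked, stay at (x=1, y=4)
  south (south): (x=1, y=4) -> (x=1, y=5)
  west (west): (x=1, y=5) -> (x=0, y=5)
  east (east): (x=0, y=5) -> (x=1, y=5)
  east (east): (x=1, y=5) -> (x=2, y=5)
  south (south): (x=2, y=5) -> (x=2, y=6)
  north (north): (x=2, y=6) -> (x=2, y=5)
Final: (x=2, y=5)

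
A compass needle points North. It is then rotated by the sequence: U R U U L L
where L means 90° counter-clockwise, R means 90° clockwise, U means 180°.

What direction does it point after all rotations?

Answer: Final heading: East

Derivation:
Start: North
  U (U-turn (180°)) -> South
  R (right (90° clockwise)) -> West
  U (U-turn (180°)) -> East
  U (U-turn (180°)) -> West
  L (left (90° counter-clockwise)) -> South
  L (left (90° counter-clockwise)) -> East
Final: East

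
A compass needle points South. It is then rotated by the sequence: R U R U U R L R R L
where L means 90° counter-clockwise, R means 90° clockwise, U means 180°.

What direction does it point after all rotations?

Start: South
  R (right (90° clockwise)) -> West
  U (U-turn (180°)) -> East
  R (right (90° clockwise)) -> South
  U (U-turn (180°)) -> North
  U (U-turn (180°)) -> South
  R (right (90° clockwise)) -> West
  L (left (90° counter-clockwise)) -> South
  R (right (90° clockwise)) -> West
  R (right (90° clockwise)) -> North
  L (left (90° counter-clockwise)) -> West
Final: West

Answer: Final heading: West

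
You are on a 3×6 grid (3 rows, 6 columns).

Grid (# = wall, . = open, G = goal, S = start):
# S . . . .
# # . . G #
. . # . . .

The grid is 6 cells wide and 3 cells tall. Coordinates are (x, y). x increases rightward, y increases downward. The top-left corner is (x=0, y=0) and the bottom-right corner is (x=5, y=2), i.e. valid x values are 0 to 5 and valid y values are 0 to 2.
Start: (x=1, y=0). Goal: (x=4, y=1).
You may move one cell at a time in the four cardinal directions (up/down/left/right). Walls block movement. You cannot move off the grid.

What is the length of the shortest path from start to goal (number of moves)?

BFS from (x=1, y=0) until reaching (x=4, y=1):
  Distance 0: (x=1, y=0)
  Distance 1: (x=2, y=0)
  Distance 2: (x=3, y=0), (x=2, y=1)
  Distance 3: (x=4, y=0), (x=3, y=1)
  Distance 4: (x=5, y=0), (x=4, y=1), (x=3, y=2)  <- goal reached here
One shortest path (4 moves): (x=1, y=0) -> (x=2, y=0) -> (x=3, y=0) -> (x=4, y=0) -> (x=4, y=1)

Answer: Shortest path length: 4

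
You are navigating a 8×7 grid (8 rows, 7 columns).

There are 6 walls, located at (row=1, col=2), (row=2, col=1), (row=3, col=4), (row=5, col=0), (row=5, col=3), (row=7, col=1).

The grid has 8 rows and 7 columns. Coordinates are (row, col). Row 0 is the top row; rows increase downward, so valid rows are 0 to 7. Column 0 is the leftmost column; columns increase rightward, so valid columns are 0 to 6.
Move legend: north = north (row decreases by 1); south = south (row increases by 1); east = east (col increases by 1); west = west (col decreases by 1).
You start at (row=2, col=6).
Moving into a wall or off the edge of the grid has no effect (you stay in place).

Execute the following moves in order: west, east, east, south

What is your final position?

Start: (row=2, col=6)
  west (west): (row=2, col=6) -> (row=2, col=5)
  east (east): (row=2, col=5) -> (row=2, col=6)
  east (east): blocked, stay at (row=2, col=6)
  south (south): (row=2, col=6) -> (row=3, col=6)
Final: (row=3, col=6)

Answer: Final position: (row=3, col=6)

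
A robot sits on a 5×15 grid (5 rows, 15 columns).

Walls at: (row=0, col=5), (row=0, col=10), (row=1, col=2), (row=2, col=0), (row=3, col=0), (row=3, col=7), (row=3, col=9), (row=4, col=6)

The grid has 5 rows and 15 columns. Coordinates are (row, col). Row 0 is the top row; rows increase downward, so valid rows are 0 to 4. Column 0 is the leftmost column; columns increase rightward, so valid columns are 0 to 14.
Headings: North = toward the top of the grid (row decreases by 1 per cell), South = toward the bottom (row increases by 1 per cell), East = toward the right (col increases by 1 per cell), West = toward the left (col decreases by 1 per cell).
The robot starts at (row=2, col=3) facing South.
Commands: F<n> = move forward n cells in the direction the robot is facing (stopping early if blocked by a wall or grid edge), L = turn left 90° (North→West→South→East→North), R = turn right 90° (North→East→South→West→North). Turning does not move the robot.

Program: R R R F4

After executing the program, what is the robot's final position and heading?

Start: (row=2, col=3), facing South
  R: turn right, now facing West
  R: turn right, now facing North
  R: turn right, now facing East
  F4: move forward 4, now at (row=2, col=7)
Final: (row=2, col=7), facing East

Answer: Final position: (row=2, col=7), facing East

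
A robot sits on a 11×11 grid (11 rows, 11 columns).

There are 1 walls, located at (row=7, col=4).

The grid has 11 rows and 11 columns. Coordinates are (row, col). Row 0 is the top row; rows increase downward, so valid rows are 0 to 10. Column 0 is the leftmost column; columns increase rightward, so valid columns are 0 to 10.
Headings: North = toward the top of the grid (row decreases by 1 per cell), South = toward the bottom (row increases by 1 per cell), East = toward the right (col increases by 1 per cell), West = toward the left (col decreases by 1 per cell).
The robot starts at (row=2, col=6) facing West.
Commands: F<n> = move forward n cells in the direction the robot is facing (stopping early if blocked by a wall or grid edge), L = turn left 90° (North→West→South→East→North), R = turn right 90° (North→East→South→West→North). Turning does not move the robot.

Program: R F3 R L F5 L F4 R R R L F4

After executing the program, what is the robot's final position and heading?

Start: (row=2, col=6), facing West
  R: turn right, now facing North
  F3: move forward 2/3 (blocked), now at (row=0, col=6)
  R: turn right, now facing East
  L: turn left, now facing North
  F5: move forward 0/5 (blocked), now at (row=0, col=6)
  L: turn left, now facing West
  F4: move forward 4, now at (row=0, col=2)
  R: turn right, now facing North
  R: turn right, now facing East
  R: turn right, now facing South
  L: turn left, now facing East
  F4: move forward 4, now at (row=0, col=6)
Final: (row=0, col=6), facing East

Answer: Final position: (row=0, col=6), facing East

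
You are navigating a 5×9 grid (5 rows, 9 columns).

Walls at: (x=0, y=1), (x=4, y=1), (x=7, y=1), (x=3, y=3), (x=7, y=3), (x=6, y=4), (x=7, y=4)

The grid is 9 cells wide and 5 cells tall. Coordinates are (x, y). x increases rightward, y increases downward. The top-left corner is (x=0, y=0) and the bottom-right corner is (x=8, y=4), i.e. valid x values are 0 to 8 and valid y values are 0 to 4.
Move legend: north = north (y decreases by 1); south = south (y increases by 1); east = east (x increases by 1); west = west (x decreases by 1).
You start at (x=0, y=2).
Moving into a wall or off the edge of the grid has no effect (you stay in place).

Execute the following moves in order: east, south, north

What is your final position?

Answer: Final position: (x=1, y=2)

Derivation:
Start: (x=0, y=2)
  east (east): (x=0, y=2) -> (x=1, y=2)
  south (south): (x=1, y=2) -> (x=1, y=3)
  north (north): (x=1, y=3) -> (x=1, y=2)
Final: (x=1, y=2)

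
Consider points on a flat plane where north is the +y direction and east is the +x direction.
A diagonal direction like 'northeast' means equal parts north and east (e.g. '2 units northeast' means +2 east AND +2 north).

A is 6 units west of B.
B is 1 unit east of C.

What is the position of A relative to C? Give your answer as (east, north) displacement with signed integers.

Answer: A is at (east=-5, north=0) relative to C.

Derivation:
Place C at the origin (east=0, north=0).
  B is 1 unit east of C: delta (east=+1, north=+0); B at (east=1, north=0).
  A is 6 units west of B: delta (east=-6, north=+0); A at (east=-5, north=0).
Therefore A relative to C: (east=-5, north=0).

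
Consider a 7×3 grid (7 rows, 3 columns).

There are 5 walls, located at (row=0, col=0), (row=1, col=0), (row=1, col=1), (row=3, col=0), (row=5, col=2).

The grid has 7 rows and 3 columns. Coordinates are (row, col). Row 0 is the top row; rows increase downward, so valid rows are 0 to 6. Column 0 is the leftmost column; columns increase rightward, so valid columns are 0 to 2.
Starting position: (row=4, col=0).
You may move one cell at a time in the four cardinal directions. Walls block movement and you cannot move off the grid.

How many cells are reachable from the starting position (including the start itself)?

Answer: Reachable cells: 16

Derivation:
BFS flood-fill from (row=4, col=0):
  Distance 0: (row=4, col=0)
  Distance 1: (row=4, col=1), (row=5, col=0)
  Distance 2: (row=3, col=1), (row=4, col=2), (row=5, col=1), (row=6, col=0)
  Distance 3: (row=2, col=1), (row=3, col=2), (row=6, col=1)
  Distance 4: (row=2, col=0), (row=2, col=2), (row=6, col=2)
  Distance 5: (row=1, col=2)
  Distance 6: (row=0, col=2)
  Distance 7: (row=0, col=1)
Total reachable: 16 (grid has 16 open cells total)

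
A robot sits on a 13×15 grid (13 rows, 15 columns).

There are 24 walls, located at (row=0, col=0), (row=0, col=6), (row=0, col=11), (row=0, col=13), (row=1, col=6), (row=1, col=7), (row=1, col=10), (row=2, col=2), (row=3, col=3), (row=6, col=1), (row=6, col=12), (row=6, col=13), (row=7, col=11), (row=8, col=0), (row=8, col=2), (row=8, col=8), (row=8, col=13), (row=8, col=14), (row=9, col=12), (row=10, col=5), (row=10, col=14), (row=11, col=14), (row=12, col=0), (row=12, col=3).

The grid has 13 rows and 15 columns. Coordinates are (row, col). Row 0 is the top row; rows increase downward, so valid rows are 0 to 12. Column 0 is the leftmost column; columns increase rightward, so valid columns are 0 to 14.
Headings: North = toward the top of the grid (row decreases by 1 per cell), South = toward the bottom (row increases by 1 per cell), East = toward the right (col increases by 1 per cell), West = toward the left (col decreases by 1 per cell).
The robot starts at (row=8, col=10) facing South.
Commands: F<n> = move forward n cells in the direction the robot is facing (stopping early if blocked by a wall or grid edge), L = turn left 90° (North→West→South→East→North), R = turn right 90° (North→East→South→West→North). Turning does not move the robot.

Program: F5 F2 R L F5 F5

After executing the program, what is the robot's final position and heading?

Answer: Final position: (row=12, col=10), facing South

Derivation:
Start: (row=8, col=10), facing South
  F5: move forward 4/5 (blocked), now at (row=12, col=10)
  F2: move forward 0/2 (blocked), now at (row=12, col=10)
  R: turn right, now facing West
  L: turn left, now facing South
  F5: move forward 0/5 (blocked), now at (row=12, col=10)
  F5: move forward 0/5 (blocked), now at (row=12, col=10)
Final: (row=12, col=10), facing South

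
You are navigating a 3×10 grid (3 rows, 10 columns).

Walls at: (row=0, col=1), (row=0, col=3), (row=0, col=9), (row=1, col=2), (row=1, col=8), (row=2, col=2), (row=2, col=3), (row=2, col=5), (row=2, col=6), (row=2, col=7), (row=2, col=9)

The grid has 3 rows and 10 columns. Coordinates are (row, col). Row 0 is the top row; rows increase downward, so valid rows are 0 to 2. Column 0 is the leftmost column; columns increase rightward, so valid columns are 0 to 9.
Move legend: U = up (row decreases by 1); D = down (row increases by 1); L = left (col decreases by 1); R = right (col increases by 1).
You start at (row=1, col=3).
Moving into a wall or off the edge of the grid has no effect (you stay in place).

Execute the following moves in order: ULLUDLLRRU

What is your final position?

Start: (row=1, col=3)
  U (up): blocked, stay at (row=1, col=3)
  L (left): blocked, stay at (row=1, col=3)
  L (left): blocked, stay at (row=1, col=3)
  U (up): blocked, stay at (row=1, col=3)
  D (down): blocked, stay at (row=1, col=3)
  L (left): blocked, stay at (row=1, col=3)
  L (left): blocked, stay at (row=1, col=3)
  R (right): (row=1, col=3) -> (row=1, col=4)
  R (right): (row=1, col=4) -> (row=1, col=5)
  U (up): (row=1, col=5) -> (row=0, col=5)
Final: (row=0, col=5)

Answer: Final position: (row=0, col=5)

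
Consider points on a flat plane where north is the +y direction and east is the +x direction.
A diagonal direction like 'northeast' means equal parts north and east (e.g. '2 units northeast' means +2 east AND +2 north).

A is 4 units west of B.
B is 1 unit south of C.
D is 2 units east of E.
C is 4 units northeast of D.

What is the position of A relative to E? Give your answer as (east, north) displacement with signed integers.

Answer: A is at (east=2, north=3) relative to E.

Derivation:
Place E at the origin (east=0, north=0).
  D is 2 units east of E: delta (east=+2, north=+0); D at (east=2, north=0).
  C is 4 units northeast of D: delta (east=+4, north=+4); C at (east=6, north=4).
  B is 1 unit south of C: delta (east=+0, north=-1); B at (east=6, north=3).
  A is 4 units west of B: delta (east=-4, north=+0); A at (east=2, north=3).
Therefore A relative to E: (east=2, north=3).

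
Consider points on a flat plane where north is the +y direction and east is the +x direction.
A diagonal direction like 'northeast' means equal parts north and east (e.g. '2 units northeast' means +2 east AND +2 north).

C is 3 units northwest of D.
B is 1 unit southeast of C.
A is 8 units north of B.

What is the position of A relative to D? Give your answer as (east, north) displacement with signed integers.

Place D at the origin (east=0, north=0).
  C is 3 units northwest of D: delta (east=-3, north=+3); C at (east=-3, north=3).
  B is 1 unit southeast of C: delta (east=+1, north=-1); B at (east=-2, north=2).
  A is 8 units north of B: delta (east=+0, north=+8); A at (east=-2, north=10).
Therefore A relative to D: (east=-2, north=10).

Answer: A is at (east=-2, north=10) relative to D.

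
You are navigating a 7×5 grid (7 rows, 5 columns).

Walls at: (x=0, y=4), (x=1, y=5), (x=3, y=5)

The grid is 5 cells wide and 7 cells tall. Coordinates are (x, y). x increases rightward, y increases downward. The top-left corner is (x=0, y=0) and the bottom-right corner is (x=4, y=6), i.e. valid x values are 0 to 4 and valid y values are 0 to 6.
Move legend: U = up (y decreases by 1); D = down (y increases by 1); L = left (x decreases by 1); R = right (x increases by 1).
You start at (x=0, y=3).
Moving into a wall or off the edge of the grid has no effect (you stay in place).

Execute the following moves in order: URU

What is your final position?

Answer: Final position: (x=1, y=1)

Derivation:
Start: (x=0, y=3)
  U (up): (x=0, y=3) -> (x=0, y=2)
  R (right): (x=0, y=2) -> (x=1, y=2)
  U (up): (x=1, y=2) -> (x=1, y=1)
Final: (x=1, y=1)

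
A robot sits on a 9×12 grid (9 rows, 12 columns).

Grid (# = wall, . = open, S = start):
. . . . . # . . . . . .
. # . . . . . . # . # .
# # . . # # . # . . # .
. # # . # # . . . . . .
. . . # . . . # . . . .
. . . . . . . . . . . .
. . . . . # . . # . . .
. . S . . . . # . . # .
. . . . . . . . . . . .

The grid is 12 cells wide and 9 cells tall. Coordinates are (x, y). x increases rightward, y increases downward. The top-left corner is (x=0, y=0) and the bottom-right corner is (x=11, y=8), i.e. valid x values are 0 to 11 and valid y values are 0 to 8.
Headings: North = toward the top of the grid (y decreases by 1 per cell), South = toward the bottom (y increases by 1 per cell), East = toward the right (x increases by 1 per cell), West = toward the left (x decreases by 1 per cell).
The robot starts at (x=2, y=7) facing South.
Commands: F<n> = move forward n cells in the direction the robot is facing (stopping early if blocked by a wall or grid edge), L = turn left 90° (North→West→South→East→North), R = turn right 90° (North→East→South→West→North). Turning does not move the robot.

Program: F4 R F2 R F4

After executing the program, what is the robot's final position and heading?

Answer: Final position: (x=0, y=4), facing North

Derivation:
Start: (x=2, y=7), facing South
  F4: move forward 1/4 (blocked), now at (x=2, y=8)
  R: turn right, now facing West
  F2: move forward 2, now at (x=0, y=8)
  R: turn right, now facing North
  F4: move forward 4, now at (x=0, y=4)
Final: (x=0, y=4), facing North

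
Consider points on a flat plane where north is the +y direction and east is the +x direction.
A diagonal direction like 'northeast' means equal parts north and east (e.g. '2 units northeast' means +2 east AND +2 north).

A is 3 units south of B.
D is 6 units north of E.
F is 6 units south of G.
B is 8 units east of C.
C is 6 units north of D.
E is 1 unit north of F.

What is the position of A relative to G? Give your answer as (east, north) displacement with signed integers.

Answer: A is at (east=8, north=4) relative to G.

Derivation:
Place G at the origin (east=0, north=0).
  F is 6 units south of G: delta (east=+0, north=-6); F at (east=0, north=-6).
  E is 1 unit north of F: delta (east=+0, north=+1); E at (east=0, north=-5).
  D is 6 units north of E: delta (east=+0, north=+6); D at (east=0, north=1).
  C is 6 units north of D: delta (east=+0, north=+6); C at (east=0, north=7).
  B is 8 units east of C: delta (east=+8, north=+0); B at (east=8, north=7).
  A is 3 units south of B: delta (east=+0, north=-3); A at (east=8, north=4).
Therefore A relative to G: (east=8, north=4).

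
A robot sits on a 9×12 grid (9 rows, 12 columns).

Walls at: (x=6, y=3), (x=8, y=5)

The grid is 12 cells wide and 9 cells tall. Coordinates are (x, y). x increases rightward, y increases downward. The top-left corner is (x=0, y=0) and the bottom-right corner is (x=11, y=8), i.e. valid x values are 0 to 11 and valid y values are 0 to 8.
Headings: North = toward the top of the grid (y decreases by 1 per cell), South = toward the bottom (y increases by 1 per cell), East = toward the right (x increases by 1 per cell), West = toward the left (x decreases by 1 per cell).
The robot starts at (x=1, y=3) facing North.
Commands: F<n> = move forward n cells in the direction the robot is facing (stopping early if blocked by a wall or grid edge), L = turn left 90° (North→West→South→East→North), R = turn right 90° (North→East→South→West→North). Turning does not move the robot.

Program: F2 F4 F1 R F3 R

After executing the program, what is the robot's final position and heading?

Answer: Final position: (x=4, y=0), facing South

Derivation:
Start: (x=1, y=3), facing North
  F2: move forward 2, now at (x=1, y=1)
  F4: move forward 1/4 (blocked), now at (x=1, y=0)
  F1: move forward 0/1 (blocked), now at (x=1, y=0)
  R: turn right, now facing East
  F3: move forward 3, now at (x=4, y=0)
  R: turn right, now facing South
Final: (x=4, y=0), facing South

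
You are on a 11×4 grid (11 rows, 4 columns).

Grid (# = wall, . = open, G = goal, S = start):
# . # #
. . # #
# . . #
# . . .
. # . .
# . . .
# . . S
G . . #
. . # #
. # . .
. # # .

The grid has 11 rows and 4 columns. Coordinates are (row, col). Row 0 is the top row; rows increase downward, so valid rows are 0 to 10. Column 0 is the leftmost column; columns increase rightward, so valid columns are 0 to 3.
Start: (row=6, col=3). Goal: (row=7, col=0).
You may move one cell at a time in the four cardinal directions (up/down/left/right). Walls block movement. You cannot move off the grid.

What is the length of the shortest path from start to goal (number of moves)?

Answer: Shortest path length: 4

Derivation:
BFS from (row=6, col=3) until reaching (row=7, col=0):
  Distance 0: (row=6, col=3)
  Distance 1: (row=5, col=3), (row=6, col=2)
  Distance 2: (row=4, col=3), (row=5, col=2), (row=6, col=1), (row=7, col=2)
  Distance 3: (row=3, col=3), (row=4, col=2), (row=5, col=1), (row=7, col=1)
  Distance 4: (row=3, col=2), (row=7, col=0), (row=8, col=1)  <- goal reached here
One shortest path (4 moves): (row=6, col=3) -> (row=6, col=2) -> (row=6, col=1) -> (row=7, col=1) -> (row=7, col=0)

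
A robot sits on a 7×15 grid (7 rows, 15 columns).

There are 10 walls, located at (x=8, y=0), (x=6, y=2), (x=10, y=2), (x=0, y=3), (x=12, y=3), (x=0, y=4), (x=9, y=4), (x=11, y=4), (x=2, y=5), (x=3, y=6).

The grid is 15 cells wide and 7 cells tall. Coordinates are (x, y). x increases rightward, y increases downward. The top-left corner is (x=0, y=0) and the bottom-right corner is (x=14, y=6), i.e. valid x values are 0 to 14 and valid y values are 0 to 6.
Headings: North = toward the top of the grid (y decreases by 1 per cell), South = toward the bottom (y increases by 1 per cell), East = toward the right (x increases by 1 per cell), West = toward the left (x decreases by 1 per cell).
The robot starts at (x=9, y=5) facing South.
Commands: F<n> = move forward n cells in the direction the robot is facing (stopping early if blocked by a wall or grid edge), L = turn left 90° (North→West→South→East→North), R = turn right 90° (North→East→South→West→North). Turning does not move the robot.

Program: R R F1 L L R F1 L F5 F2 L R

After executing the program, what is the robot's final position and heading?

Start: (x=9, y=5), facing South
  R: turn right, now facing West
  R: turn right, now facing North
  F1: move forward 0/1 (blocked), now at (x=9, y=5)
  L: turn left, now facing West
  L: turn left, now facing South
  R: turn right, now facing West
  F1: move forward 1, now at (x=8, y=5)
  L: turn left, now facing South
  F5: move forward 1/5 (blocked), now at (x=8, y=6)
  F2: move forward 0/2 (blocked), now at (x=8, y=6)
  L: turn left, now facing East
  R: turn right, now facing South
Final: (x=8, y=6), facing South

Answer: Final position: (x=8, y=6), facing South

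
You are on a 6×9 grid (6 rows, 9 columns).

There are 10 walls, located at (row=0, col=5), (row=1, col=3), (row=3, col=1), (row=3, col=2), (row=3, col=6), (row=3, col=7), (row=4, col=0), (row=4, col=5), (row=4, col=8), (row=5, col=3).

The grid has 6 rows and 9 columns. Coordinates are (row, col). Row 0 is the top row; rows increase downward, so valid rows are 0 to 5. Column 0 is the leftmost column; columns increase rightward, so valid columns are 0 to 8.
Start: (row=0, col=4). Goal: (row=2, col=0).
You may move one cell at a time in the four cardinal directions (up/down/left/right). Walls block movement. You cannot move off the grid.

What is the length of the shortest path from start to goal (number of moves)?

BFS from (row=0, col=4) until reaching (row=2, col=0):
  Distance 0: (row=0, col=4)
  Distance 1: (row=0, col=3), (row=1, col=4)
  Distance 2: (row=0, col=2), (row=1, col=5), (row=2, col=4)
  Distance 3: (row=0, col=1), (row=1, col=2), (row=1, col=6), (row=2, col=3), (row=2, col=5), (row=3, col=4)
  Distance 4: (row=0, col=0), (row=0, col=6), (row=1, col=1), (row=1, col=7), (row=2, col=2), (row=2, col=6), (row=3, col=3), (row=3, col=5), (row=4, col=4)
  Distance 5: (row=0, col=7), (row=1, col=0), (row=1, col=8), (row=2, col=1), (row=2, col=7), (row=4, col=3), (row=5, col=4)
  Distance 6: (row=0, col=8), (row=2, col=0), (row=2, col=8), (row=4, col=2), (row=5, col=5)  <- goal reached here
One shortest path (6 moves): (row=0, col=4) -> (row=0, col=3) -> (row=0, col=2) -> (row=0, col=1) -> (row=0, col=0) -> (row=1, col=0) -> (row=2, col=0)

Answer: Shortest path length: 6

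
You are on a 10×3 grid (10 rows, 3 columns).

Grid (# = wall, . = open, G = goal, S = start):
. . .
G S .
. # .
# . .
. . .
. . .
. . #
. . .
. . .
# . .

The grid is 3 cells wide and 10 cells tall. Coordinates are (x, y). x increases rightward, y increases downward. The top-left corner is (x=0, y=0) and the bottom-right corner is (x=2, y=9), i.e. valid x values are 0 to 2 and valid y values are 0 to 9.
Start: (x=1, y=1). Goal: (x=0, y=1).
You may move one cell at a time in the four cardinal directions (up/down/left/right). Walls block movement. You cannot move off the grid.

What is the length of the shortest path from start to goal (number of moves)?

BFS from (x=1, y=1) until reaching (x=0, y=1):
  Distance 0: (x=1, y=1)
  Distance 1: (x=1, y=0), (x=0, y=1), (x=2, y=1)  <- goal reached here
One shortest path (1 moves): (x=1, y=1) -> (x=0, y=1)

Answer: Shortest path length: 1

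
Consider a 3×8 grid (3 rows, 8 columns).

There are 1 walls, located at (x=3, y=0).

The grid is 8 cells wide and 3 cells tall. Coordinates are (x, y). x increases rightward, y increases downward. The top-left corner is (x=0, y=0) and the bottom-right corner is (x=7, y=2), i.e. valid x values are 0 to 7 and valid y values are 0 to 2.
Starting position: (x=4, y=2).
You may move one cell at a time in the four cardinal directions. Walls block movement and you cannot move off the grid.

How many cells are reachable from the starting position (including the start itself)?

Answer: Reachable cells: 23

Derivation:
BFS flood-fill from (x=4, y=2):
  Distance 0: (x=4, y=2)
  Distance 1: (x=4, y=1), (x=3, y=2), (x=5, y=2)
  Distance 2: (x=4, y=0), (x=3, y=1), (x=5, y=1), (x=2, y=2), (x=6, y=2)
  Distance 3: (x=5, y=0), (x=2, y=1), (x=6, y=1), (x=1, y=2), (x=7, y=2)
  Distance 4: (x=2, y=0), (x=6, y=0), (x=1, y=1), (x=7, y=1), (x=0, y=2)
  Distance 5: (x=1, y=0), (x=7, y=0), (x=0, y=1)
  Distance 6: (x=0, y=0)
Total reachable: 23 (grid has 23 open cells total)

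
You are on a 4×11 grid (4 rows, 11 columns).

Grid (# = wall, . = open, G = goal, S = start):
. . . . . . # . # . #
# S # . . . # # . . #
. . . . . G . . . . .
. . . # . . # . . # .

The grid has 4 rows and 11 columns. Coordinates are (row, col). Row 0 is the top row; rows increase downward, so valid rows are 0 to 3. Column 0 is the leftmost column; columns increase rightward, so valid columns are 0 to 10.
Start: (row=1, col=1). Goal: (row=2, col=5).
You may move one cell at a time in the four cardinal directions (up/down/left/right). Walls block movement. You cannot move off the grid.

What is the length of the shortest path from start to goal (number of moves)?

BFS from (row=1, col=1) until reaching (row=2, col=5):
  Distance 0: (row=1, col=1)
  Distance 1: (row=0, col=1), (row=2, col=1)
  Distance 2: (row=0, col=0), (row=0, col=2), (row=2, col=0), (row=2, col=2), (row=3, col=1)
  Distance 3: (row=0, col=3), (row=2, col=3), (row=3, col=0), (row=3, col=2)
  Distance 4: (row=0, col=4), (row=1, col=3), (row=2, col=4)
  Distance 5: (row=0, col=5), (row=1, col=4), (row=2, col=5), (row=3, col=4)  <- goal reached here
One shortest path (5 moves): (row=1, col=1) -> (row=2, col=1) -> (row=2, col=2) -> (row=2, col=3) -> (row=2, col=4) -> (row=2, col=5)

Answer: Shortest path length: 5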